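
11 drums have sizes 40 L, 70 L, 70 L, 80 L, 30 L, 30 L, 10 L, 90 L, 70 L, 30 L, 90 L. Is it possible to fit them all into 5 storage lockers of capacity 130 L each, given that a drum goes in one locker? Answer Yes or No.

Total = 610 L; ⌈610/130⌉ = 5.
6 drums each exceed half the capacity and cannot share a locker, forcing at least 6 storage lockers.
At least 6 storage lockers are required, but only 5 are allowed.

No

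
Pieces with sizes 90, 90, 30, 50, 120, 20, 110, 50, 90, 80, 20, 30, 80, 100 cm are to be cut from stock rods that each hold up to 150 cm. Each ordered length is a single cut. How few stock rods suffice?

8

Total = 120 + 110 + 100 + 90 + 90 + 90 + 80 + 80 + 50 + 50 + 30 + 30 + 20 + 20 = 960 cm.
Lower bound: ⌈960/150⌉ = 7 stock rods.
Also, 8 pieces each exceed 75 cm, and no two of those can share a stock rod, so at least 8 stock rods are needed.
A packing using 8 stock rods:
  stock rod 1: 120 + 30 = 150
  stock rod 2: 110 + 30 = 140
  stock rod 3: 100 + 50 = 150
  stock rod 4: 90 + 50 = 140
  stock rod 5: 90 + 20 + 20 = 130
  stock rod 6: 90 = 90
  stock rod 7: 80 = 80
  stock rod 8: 80 = 80
This matches the lower bound, so 8 is optimal.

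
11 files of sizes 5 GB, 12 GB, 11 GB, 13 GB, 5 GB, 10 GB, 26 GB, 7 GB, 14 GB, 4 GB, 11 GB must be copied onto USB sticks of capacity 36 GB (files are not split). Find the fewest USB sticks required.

Total = 26 + 14 + 13 + 12 + 11 + 11 + 10 + 7 + 5 + 5 + 4 = 118 GB.
Lower bound: ⌈118/36⌉ = 4 USB sticks.
A packing using 4 USB sticks:
  USB stick 1: 26 + 10 = 36
  USB stick 2: 14 + 13 + 7 = 34
  USB stick 3: 12 + 11 + 11 = 34
  USB stick 4: 5 + 5 + 4 = 14
This matches the lower bound, so 4 is optimal.

4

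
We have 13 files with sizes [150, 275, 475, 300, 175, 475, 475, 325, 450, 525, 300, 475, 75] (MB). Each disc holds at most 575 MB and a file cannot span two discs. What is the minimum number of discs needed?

Total = 525 + 475 + 475 + 475 + 475 + 450 + 325 + 300 + 300 + 275 + 175 + 150 + 75 = 4475 MB.
Lower bound: ⌈4475/575⌉ = 8 discs.
Also, 9 files each exceed 575/2 MB, and no two of those can share a disc, so at least 9 discs are needed.
A packing using 9 discs:
  disc 1: 525 = 525
  disc 2: 475 + 75 = 550
  disc 3: 475 = 475
  disc 4: 475 = 475
  disc 5: 475 = 475
  disc 6: 450 = 450
  disc 7: 325 + 175 = 500
  disc 8: 300 + 275 = 575
  disc 9: 300 + 150 = 450
This matches the lower bound, so 9 is optimal.

9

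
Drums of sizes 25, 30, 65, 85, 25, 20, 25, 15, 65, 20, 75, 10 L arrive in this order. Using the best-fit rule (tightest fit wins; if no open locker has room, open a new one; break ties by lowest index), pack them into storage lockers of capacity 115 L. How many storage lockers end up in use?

  25 → locker 1 (new)  [load 25/115]
  30 → locker 1  [load 55/115]
  65 → locker 2 (new)  [load 65/115]
  85 → locker 3 (new)  [load 85/115]
  25 → locker 3  [load 110/115]
  20 → locker 2  [load 85/115]
  25 → locker 2  [load 110/115]
  15 → locker 1  [load 70/115]
  65 → locker 4 (new)  [load 65/115]
  20 → locker 1  [load 90/115]
  75 → locker 5 (new)  [load 75/115]
  10 → locker 1  [load 100/115]
5 storage lockers opened.

5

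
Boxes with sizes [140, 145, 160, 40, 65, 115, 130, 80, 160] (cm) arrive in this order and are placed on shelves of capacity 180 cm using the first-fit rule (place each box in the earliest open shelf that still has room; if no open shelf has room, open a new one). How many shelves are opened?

7

  140 → shelf 1 (new)  [load 140/180]
  145 → shelf 2 (new)  [load 145/180]
  160 → shelf 3 (new)  [load 160/180]
  40 → shelf 1  [load 180/180]
  65 → shelf 4 (new)  [load 65/180]
  115 → shelf 4  [load 180/180]
  130 → shelf 5 (new)  [load 130/180]
  80 → shelf 6 (new)  [load 80/180]
  160 → shelf 7 (new)  [load 160/180]
7 shelves opened.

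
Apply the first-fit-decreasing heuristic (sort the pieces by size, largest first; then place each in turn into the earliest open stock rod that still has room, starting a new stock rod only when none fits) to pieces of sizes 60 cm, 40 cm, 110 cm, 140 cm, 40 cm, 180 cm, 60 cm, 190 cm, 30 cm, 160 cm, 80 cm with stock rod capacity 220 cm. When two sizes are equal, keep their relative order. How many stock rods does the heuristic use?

5

Sorted descending: 190, 180, 160, 140, 110, 80, 60, 60, 40, 40, 30.
  190 → stock rod 1 (new)  [load 190/220]
  180 → stock rod 2 (new)  [load 180/220]
  160 → stock rod 3 (new)  [load 160/220]
  140 → stock rod 4 (new)  [load 140/220]
  110 → stock rod 5 (new)  [load 110/220]
  80 → stock rod 4  [load 220/220]
  60 → stock rod 3  [load 220/220]
  60 → stock rod 5  [load 170/220]
  40 → stock rod 2  [load 220/220]
  40 → stock rod 5  [load 210/220]
  30 → stock rod 1  [load 220/220]
5 stock rods opened.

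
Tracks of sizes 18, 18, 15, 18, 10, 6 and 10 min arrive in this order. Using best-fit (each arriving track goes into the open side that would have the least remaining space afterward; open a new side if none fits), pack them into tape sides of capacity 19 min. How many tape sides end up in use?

6

  18 → side 1 (new)  [load 18/19]
  18 → side 2 (new)  [load 18/19]
  15 → side 3 (new)  [load 15/19]
  18 → side 4 (new)  [load 18/19]
  10 → side 5 (new)  [load 10/19]
  6 → side 5  [load 16/19]
  10 → side 6 (new)  [load 10/19]
6 tape sides opened.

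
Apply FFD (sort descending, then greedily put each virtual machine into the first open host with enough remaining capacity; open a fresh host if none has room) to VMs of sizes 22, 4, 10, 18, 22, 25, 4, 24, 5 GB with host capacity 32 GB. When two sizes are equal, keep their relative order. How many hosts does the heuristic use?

5

Sorted descending: 25, 24, 22, 22, 18, 10, 5, 4, 4.
  25 → host 1 (new)  [load 25/32]
  24 → host 2 (new)  [load 24/32]
  22 → host 3 (new)  [load 22/32]
  22 → host 4 (new)  [load 22/32]
  18 → host 5 (new)  [load 18/32]
  10 → host 3  [load 32/32]
  5 → host 1  [load 30/32]
  4 → host 2  [load 28/32]
  4 → host 2  [load 32/32]
5 hosts opened.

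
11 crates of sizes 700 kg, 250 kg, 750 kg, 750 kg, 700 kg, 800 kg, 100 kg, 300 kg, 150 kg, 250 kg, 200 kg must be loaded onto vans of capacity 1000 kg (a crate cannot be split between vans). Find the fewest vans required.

Total = 800 + 750 + 750 + 700 + 700 + 300 + 250 + 250 + 200 + 150 + 100 = 4950 kg.
Lower bound: ⌈4950/1000⌉ = 5 vans.
A packing using 5 vans:
  van 1: 800 + 200 = 1000
  van 2: 750 + 250 = 1000
  van 3: 750 + 250 = 1000
  van 4: 700 + 300 = 1000
  van 5: 700 + 150 + 100 = 950
This matches the lower bound, so 5 is optimal.

5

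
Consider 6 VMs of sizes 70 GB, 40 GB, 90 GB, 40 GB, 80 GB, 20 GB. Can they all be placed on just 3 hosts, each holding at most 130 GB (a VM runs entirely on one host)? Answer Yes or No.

A valid assignment using 3 hosts:
  host 1: 90 + 40 = 130
  host 2: 80 + 40 = 120
  host 3: 70 + 20 = 90
Every load is within 130 GB, so 3 hosts suffice.

Yes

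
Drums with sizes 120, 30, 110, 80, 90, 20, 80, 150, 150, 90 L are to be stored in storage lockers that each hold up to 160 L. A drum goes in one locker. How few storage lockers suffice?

7

Total = 150 + 150 + 120 + 110 + 90 + 90 + 80 + 80 + 30 + 20 = 920 L.
Lower bound: ⌈920/160⌉ = 6 storage lockers.
A packing using 7 storage lockers:
  locker 1: 150 = 150
  locker 2: 150 = 150
  locker 3: 120 + 30 = 150
  locker 4: 110 + 20 = 130
  locker 5: 90 = 90
  locker 6: 90 = 90
  locker 7: 80 + 80 = 160
No arrangement into 6 storage lockers stays within capacity, so 7 is optimal.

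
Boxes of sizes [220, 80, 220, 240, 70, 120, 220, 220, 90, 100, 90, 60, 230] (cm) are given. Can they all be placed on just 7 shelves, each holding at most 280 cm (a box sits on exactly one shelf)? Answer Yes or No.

Total = 1960 cm; ⌈1960/280⌉ = 7.
The bound of 7 does not rule out 7, but exhaustive search shows no assignment into 7 shelves of capacity 280 cm exists — the minimum is 8.

No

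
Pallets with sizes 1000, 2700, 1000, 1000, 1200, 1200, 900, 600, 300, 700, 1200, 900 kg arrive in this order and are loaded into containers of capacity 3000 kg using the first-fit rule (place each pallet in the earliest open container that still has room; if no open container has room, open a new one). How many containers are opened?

5

  1000 → container 1 (new)  [load 1000/3000]
  2700 → container 2 (new)  [load 2700/3000]
  1000 → container 1  [load 2000/3000]
  1000 → container 1  [load 3000/3000]
  1200 → container 3 (new)  [load 1200/3000]
  1200 → container 3  [load 2400/3000]
  900 → container 4 (new)  [load 900/3000]
  600 → container 3  [load 3000/3000]
  300 → container 2  [load 3000/3000]
  700 → container 4  [load 1600/3000]
  1200 → container 4  [load 2800/3000]
  900 → container 5 (new)  [load 900/3000]
5 containers opened.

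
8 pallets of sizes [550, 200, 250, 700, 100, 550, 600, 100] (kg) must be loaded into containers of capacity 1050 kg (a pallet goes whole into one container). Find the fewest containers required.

Total = 700 + 600 + 550 + 550 + 250 + 200 + 100 + 100 = 3050 kg.
Lower bound: ⌈3050/1050⌉ = 3 containers.
Also, 4 pallets each exceed 525 kg, and no two of those can share a container, so at least 4 containers are needed.
A packing using 4 containers:
  container 1: 700 + 250 + 100 = 1050
  container 2: 600 + 200 + 100 = 900
  container 3: 550 = 550
  container 4: 550 = 550
This matches the lower bound, so 4 is optimal.

4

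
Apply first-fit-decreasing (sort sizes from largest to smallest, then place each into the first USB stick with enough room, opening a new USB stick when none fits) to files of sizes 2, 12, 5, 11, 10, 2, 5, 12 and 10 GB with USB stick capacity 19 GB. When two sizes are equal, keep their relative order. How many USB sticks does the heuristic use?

5

Sorted descending: 12, 12, 11, 10, 10, 5, 5, 2, 2.
  12 → USB stick 1 (new)  [load 12/19]
  12 → USB stick 2 (new)  [load 12/19]
  11 → USB stick 3 (new)  [load 11/19]
  10 → USB stick 4 (new)  [load 10/19]
  10 → USB stick 5 (new)  [load 10/19]
  5 → USB stick 1  [load 17/19]
  5 → USB stick 2  [load 17/19]
  2 → USB stick 1  [load 19/19]
  2 → USB stick 2  [load 19/19]
5 USB sticks opened.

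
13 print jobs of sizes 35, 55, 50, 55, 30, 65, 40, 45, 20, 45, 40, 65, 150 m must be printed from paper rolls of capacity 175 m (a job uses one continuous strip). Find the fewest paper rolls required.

Total = 150 + 65 + 65 + 55 + 55 + 50 + 45 + 45 + 40 + 40 + 35 + 30 + 20 = 695 m.
Lower bound: ⌈695/175⌉ = 4 paper rolls.
A packing using 4 paper rolls:
  roll 1: 150 + 20 = 170
  roll 2: 65 + 65 + 45 = 175
  roll 3: 55 + 55 + 35 + 30 = 175
  roll 4: 50 + 45 + 40 + 40 = 175
This matches the lower bound, so 4 is optimal.

4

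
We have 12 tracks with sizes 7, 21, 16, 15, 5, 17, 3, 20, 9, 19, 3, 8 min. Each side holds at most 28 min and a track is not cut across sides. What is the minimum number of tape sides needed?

Total = 21 + 20 + 19 + 17 + 16 + 15 + 9 + 8 + 7 + 5 + 3 + 3 = 143 min.
Lower bound: ⌈143/28⌉ = 6 tape sides.
A packing using 6 tape sides:
  side 1: 21 + 7 = 28
  side 2: 20 + 8 = 28
  side 3: 19 + 9 = 28
  side 4: 17 + 5 + 3 + 3 = 28
  side 5: 16 = 16
  side 6: 15 = 15
This matches the lower bound, so 6 is optimal.

6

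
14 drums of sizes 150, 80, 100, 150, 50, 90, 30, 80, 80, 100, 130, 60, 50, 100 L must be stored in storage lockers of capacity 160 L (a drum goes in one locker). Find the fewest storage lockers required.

9

Total = 150 + 150 + 130 + 100 + 100 + 100 + 90 + 80 + 80 + 80 + 60 + 50 + 50 + 30 = 1250 L.
Lower bound: ⌈1250/160⌉ = 8 storage lockers.
A packing using 9 storage lockers:
  locker 1: 150 = 150
  locker 2: 150 = 150
  locker 3: 130 + 30 = 160
  locker 4: 100 + 60 = 160
  locker 5: 100 + 50 = 150
  locker 6: 100 + 50 = 150
  locker 7: 90 = 90
  locker 8: 80 + 80 = 160
  locker 9: 80 = 80
No arrangement into 8 storage lockers stays within capacity, so 9 is optimal.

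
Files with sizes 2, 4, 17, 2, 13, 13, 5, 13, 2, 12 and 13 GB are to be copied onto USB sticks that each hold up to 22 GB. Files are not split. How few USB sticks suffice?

6

Total = 17 + 13 + 13 + 13 + 13 + 12 + 5 + 4 + 2 + 2 + 2 = 96 GB.
Lower bound: ⌈96/22⌉ = 5 USB sticks.
Also, 6 files each exceed 11 GB, and no two of those can share a USB stick, so at least 6 USB sticks are needed.
A packing using 6 USB sticks:
  USB stick 1: 17 + 5 = 22
  USB stick 2: 13 + 4 + 2 + 2 = 21
  USB stick 3: 13 + 2 = 15
  USB stick 4: 13 = 13
  USB stick 5: 13 = 13
  USB stick 6: 12 = 12
This matches the lower bound, so 6 is optimal.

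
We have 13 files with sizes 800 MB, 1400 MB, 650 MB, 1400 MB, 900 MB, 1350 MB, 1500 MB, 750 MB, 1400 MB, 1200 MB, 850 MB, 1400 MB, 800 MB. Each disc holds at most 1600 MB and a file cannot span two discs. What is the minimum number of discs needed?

10

Total = 1500 + 1400 + 1400 + 1400 + 1400 + 1350 + 1200 + 900 + 850 + 800 + 800 + 750 + 650 = 14400 MB.
Lower bound: ⌈14400/1600⌉ = 9 discs.
A packing using 10 discs:
  disc 1: 1500 = 1500
  disc 2: 1400 = 1400
  disc 3: 1400 = 1400
  disc 4: 1400 = 1400
  disc 5: 1400 = 1400
  disc 6: 1350 = 1350
  disc 7: 1200 = 1200
  disc 8: 900 + 650 = 1550
  disc 9: 850 + 750 = 1600
  disc 10: 800 + 800 = 1600
No arrangement into 9 discs stays within capacity, so 10 is optimal.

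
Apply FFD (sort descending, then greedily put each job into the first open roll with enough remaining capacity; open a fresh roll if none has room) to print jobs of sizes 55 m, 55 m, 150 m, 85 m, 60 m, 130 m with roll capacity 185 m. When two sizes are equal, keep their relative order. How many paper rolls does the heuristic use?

4

Sorted descending: 150, 130, 85, 60, 55, 55.
  150 → roll 1 (new)  [load 150/185]
  130 → roll 2 (new)  [load 130/185]
  85 → roll 3 (new)  [load 85/185]
  60 → roll 3  [load 145/185]
  55 → roll 2  [load 185/185]
  55 → roll 4 (new)  [load 55/185]
4 paper rolls opened.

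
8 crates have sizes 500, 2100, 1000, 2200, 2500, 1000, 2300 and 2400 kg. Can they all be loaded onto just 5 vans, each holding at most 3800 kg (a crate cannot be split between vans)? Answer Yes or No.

A valid assignment using 5 vans:
  van 1: 2500 + 1000 = 3500
  van 2: 2400 + 1000 = 3400
  van 3: 2300 + 500 = 2800
  van 4: 2200 = 2200
  van 5: 2100 = 2100
Every load is within 3800 kg, so 5 vans suffice.

Yes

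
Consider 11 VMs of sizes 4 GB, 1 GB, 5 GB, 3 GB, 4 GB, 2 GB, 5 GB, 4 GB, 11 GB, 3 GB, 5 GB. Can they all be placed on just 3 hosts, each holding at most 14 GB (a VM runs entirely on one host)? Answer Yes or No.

Total = 47 GB; ⌈47/14⌉ = 4.
At least 4 hosts are required, but only 3 are allowed.

No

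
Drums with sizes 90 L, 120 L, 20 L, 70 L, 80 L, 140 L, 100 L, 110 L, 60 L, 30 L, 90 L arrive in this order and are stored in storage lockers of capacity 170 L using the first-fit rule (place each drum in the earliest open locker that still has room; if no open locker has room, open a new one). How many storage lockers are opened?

  90 → locker 1 (new)  [load 90/170]
  120 → locker 2 (new)  [load 120/170]
  20 → locker 1  [load 110/170]
  70 → locker 3 (new)  [load 70/170]
  80 → locker 3  [load 150/170]
  140 → locker 4 (new)  [load 140/170]
  100 → locker 5 (new)  [load 100/170]
  110 → locker 6 (new)  [load 110/170]
  60 → locker 1  [load 170/170]
  30 → locker 2  [load 150/170]
  90 → locker 7 (new)  [load 90/170]
7 storage lockers opened.

7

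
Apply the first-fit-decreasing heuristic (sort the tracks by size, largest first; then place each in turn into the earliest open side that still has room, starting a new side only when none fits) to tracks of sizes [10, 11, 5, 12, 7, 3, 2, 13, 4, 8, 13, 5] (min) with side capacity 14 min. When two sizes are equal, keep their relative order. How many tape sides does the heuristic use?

Sorted descending: 13, 13, 12, 11, 10, 8, 7, 5, 5, 4, 3, 2.
  13 → side 1 (new)  [load 13/14]
  13 → side 2 (new)  [load 13/14]
  12 → side 3 (new)  [load 12/14]
  11 → side 4 (new)  [load 11/14]
  10 → side 5 (new)  [load 10/14]
  8 → side 6 (new)  [load 8/14]
  7 → side 7 (new)  [load 7/14]
  5 → side 6  [load 13/14]
  5 → side 7  [load 12/14]
  4 → side 5  [load 14/14]
  3 → side 4  [load 14/14]
  2 → side 3  [load 14/14]
7 tape sides opened.

7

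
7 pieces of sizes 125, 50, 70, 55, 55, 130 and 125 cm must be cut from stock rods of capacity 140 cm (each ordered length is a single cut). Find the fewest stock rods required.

5

Total = 130 + 125 + 125 + 70 + 55 + 55 + 50 = 610 cm.
Lower bound: ⌈610/140⌉ = 5 stock rods.
A packing using 5 stock rods:
  stock rod 1: 130 = 130
  stock rod 2: 125 = 125
  stock rod 3: 125 = 125
  stock rod 4: 70 + 55 = 125
  stock rod 5: 55 + 50 = 105
This matches the lower bound, so 5 is optimal.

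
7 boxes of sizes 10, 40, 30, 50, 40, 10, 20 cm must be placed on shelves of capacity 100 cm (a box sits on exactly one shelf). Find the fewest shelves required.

Total = 50 + 40 + 40 + 30 + 20 + 10 + 10 = 200 cm.
Lower bound: ⌈200/100⌉ = 2 shelves.
A packing using 2 shelves:
  shelf 1: 50 + 40 + 10 = 100
  shelf 2: 40 + 30 + 20 + 10 = 100
This matches the lower bound, so 2 is optimal.

2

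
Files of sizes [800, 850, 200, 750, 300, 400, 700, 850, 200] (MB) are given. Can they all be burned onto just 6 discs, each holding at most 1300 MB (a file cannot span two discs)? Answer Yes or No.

Yes

A valid assignment using 5 discs:
  disc 1: 850 + 400 = 1250
  disc 2: 850 + 300 = 1150
  disc 3: 800 + 200 + 200 = 1200
  disc 4: 750 = 750
  disc 5: 700 = 700
That uses only 5 ≤ 6, so 6 discs are enough.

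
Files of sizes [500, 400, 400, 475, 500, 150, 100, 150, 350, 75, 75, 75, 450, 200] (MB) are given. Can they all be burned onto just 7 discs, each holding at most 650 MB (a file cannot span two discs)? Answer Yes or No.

Yes

A valid assignment using 7 discs:
  disc 1: 500 + 150 = 650
  disc 2: 500 + 150 = 650
  disc 3: 475 + 100 + 75 = 650
  disc 4: 450 + 200 = 650
  disc 5: 400 + 75 + 75 = 550
  disc 6: 400 = 400
  disc 7: 350 = 350
Every load is within 650 MB, so 7 discs suffice.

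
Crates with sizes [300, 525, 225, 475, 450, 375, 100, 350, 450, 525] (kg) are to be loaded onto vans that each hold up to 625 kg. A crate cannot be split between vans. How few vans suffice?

8

Total = 525 + 525 + 475 + 450 + 450 + 375 + 350 + 300 + 225 + 100 = 3775 kg.
Lower bound: ⌈3775/625⌉ = 7 vans.
A packing using 8 vans:
  van 1: 525 + 100 = 625
  van 2: 525 = 525
  van 3: 475 = 475
  van 4: 450 = 450
  van 5: 450 = 450
  van 6: 375 + 225 = 600
  van 7: 350 = 350
  van 8: 300 = 300
No arrangement into 7 vans stays within capacity, so 8 is optimal.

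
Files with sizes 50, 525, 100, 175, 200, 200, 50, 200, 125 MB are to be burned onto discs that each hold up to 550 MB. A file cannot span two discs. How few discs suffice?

Total = 525 + 200 + 200 + 200 + 175 + 125 + 100 + 50 + 50 = 1625 MB.
Lower bound: ⌈1625/550⌉ = 3 discs.
A packing using 3 discs:
  disc 1: 525 = 525
  disc 2: 200 + 200 + 100 + 50 = 550
  disc 3: 200 + 175 + 125 + 50 = 550
This matches the lower bound, so 3 is optimal.

3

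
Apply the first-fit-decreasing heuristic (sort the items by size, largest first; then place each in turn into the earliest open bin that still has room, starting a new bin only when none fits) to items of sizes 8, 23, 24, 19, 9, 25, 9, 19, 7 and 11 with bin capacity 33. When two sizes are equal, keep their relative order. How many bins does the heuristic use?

Sorted descending: 25, 24, 23, 19, 19, 11, 9, 9, 8, 7.
  25 → bin 1 (new)  [load 25/33]
  24 → bin 2 (new)  [load 24/33]
  23 → bin 3 (new)  [load 23/33]
  19 → bin 4 (new)  [load 19/33]
  19 → bin 5 (new)  [load 19/33]
  11 → bin 4  [load 30/33]
  9 → bin 2  [load 33/33]
  9 → bin 3  [load 32/33]
  8 → bin 1  [load 33/33]
  7 → bin 5  [load 26/33]
5 bins opened.

5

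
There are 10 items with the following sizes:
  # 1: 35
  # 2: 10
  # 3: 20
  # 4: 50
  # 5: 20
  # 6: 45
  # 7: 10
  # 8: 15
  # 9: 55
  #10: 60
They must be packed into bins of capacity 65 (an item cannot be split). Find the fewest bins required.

5

Total = 60 + 55 + 50 + 45 + 35 + 20 + 20 + 15 + 10 + 10 = 320.
Lower bound: ⌈320/65⌉ = 5 bins.
A packing using 5 bins:
  bin 1: 60 = 60
  bin 2: 55 + 10 = 65
  bin 3: 50 + 15 = 65
  bin 4: 45 + 20 = 65
  bin 5: 35 + 20 + 10 = 65
This matches the lower bound, so 5 is optimal.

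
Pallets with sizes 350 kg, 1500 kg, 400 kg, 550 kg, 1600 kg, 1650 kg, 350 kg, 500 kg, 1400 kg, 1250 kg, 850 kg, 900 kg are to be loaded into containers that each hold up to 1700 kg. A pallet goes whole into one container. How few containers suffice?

8

Total = 1650 + 1600 + 1500 + 1400 + 1250 + 900 + 850 + 550 + 500 + 400 + 350 + 350 = 11300 kg.
Lower bound: ⌈11300/1700⌉ = 7 containers.
A packing using 8 containers:
  container 1: 1650 = 1650
  container 2: 1600 = 1600
  container 3: 1500 = 1500
  container 4: 1400 = 1400
  container 5: 1250 + 400 = 1650
  container 6: 900 + 550 = 1450
  container 7: 850 + 500 + 350 = 1700
  container 8: 350 = 350
No arrangement into 7 containers stays within capacity, so 8 is optimal.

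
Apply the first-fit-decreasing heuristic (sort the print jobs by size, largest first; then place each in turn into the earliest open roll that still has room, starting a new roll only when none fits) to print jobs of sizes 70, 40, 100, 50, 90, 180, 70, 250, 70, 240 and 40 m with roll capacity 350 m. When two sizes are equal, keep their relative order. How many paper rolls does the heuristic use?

Sorted descending: 250, 240, 180, 100, 90, 70, 70, 70, 50, 40, 40.
  250 → roll 1 (new)  [load 250/350]
  240 → roll 2 (new)  [load 240/350]
  180 → roll 3 (new)  [load 180/350]
  100 → roll 1  [load 350/350]
  90 → roll 2  [load 330/350]
  70 → roll 3  [load 250/350]
  70 → roll 3  [load 320/350]
  70 → roll 4 (new)  [load 70/350]
  50 → roll 4  [load 120/350]
  40 → roll 4  [load 160/350]
  40 → roll 4  [load 200/350]
4 paper rolls opened.

4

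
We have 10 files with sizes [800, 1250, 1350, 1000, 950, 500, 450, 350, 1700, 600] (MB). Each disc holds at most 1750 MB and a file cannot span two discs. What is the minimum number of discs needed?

6

Total = 1700 + 1350 + 1250 + 1000 + 950 + 800 + 600 + 500 + 450 + 350 = 8950 MB.
Lower bound: ⌈8950/1750⌉ = 6 discs.
A packing using 6 discs:
  disc 1: 1700 = 1700
  disc 2: 1350 + 350 = 1700
  disc 3: 1250 + 500 = 1750
  disc 4: 1000 + 600 = 1600
  disc 5: 950 + 800 = 1750
  disc 6: 450 = 450
This matches the lower bound, so 6 is optimal.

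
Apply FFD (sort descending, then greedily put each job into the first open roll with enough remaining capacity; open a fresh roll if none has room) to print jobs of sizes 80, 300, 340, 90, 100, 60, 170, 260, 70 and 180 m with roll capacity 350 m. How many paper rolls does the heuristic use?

5

Sorted descending: 340, 300, 260, 180, 170, 100, 90, 80, 70, 60.
  340 → roll 1 (new)  [load 340/350]
  300 → roll 2 (new)  [load 300/350]
  260 → roll 3 (new)  [load 260/350]
  180 → roll 4 (new)  [load 180/350]
  170 → roll 4  [load 350/350]
  100 → roll 5 (new)  [load 100/350]
  90 → roll 3  [load 350/350]
  80 → roll 5  [load 180/350]
  70 → roll 5  [load 250/350]
  60 → roll 5  [load 310/350]
5 paper rolls opened.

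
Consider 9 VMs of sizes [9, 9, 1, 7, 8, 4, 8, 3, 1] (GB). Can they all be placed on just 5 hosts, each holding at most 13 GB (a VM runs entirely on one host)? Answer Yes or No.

Yes

A valid assignment using 5 hosts:
  host 1: 9 + 4 = 13
  host 2: 9 + 3 + 1 = 13
  host 3: 8 + 1 = 9
  host 4: 8 = 8
  host 5: 7 = 7
Every load is within 13 GB, so 5 hosts suffice.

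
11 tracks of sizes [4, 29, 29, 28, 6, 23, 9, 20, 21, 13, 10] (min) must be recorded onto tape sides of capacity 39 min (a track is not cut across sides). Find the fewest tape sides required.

Total = 29 + 29 + 28 + 23 + 21 + 20 + 13 + 10 + 9 + 6 + 4 = 192 min.
Lower bound: ⌈192/39⌉ = 5 tape sides.
Also, 6 tracks each exceed 39/2 min, and no two of those can share a side, so at least 6 tape sides are needed.
A packing using 6 tape sides:
  side 1: 29 + 10 = 39
  side 2: 29 + 9 = 38
  side 3: 28 + 6 + 4 = 38
  side 4: 23 + 13 = 36
  side 5: 21 = 21
  side 6: 20 = 20
This matches the lower bound, so 6 is optimal.

6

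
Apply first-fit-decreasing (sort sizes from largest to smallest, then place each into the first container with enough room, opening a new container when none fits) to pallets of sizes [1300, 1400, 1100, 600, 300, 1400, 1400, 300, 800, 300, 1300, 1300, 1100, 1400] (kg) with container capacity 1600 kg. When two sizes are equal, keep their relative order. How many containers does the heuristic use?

10

Sorted descending: 1400, 1400, 1400, 1400, 1300, 1300, 1300, 1100, 1100, 800, 600, 300, 300, 300.
  1400 → container 1 (new)  [load 1400/1600]
  1400 → container 2 (new)  [load 1400/1600]
  1400 → container 3 (new)  [load 1400/1600]
  1400 → container 4 (new)  [load 1400/1600]
  1300 → container 5 (new)  [load 1300/1600]
  1300 → container 6 (new)  [load 1300/1600]
  1300 → container 7 (new)  [load 1300/1600]
  1100 → container 8 (new)  [load 1100/1600]
  1100 → container 9 (new)  [load 1100/1600]
  800 → container 10 (new)  [load 800/1600]
  600 → container 10  [load 1400/1600]
  300 → container 5  [load 1600/1600]
  300 → container 6  [load 1600/1600]
  300 → container 7  [load 1600/1600]
10 containers opened.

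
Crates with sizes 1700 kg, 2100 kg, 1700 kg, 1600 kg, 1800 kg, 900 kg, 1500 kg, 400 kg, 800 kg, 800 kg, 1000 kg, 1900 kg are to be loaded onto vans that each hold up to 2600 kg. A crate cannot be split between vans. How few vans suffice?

7

Total = 2100 + 1900 + 1800 + 1700 + 1700 + 1600 + 1500 + 1000 + 900 + 800 + 800 + 400 = 16200 kg.
Lower bound: ⌈16200/2600⌉ = 7 vans.
A packing using 7 vans:
  van 1: 2100 + 400 = 2500
  van 2: 1900 = 1900
  van 3: 1800 + 800 = 2600
  van 4: 1700 + 900 = 2600
  van 5: 1700 + 800 = 2500
  van 6: 1600 + 1000 = 2600
  van 7: 1500 = 1500
This matches the lower bound, so 7 is optimal.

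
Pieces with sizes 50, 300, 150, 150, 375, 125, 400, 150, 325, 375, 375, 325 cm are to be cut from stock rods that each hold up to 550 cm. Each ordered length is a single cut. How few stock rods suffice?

7

Total = 400 + 375 + 375 + 375 + 325 + 325 + 300 + 150 + 150 + 150 + 125 + 50 = 3100 cm.
Lower bound: ⌈3100/550⌉ = 6 stock rods.
Also, 7 pieces each exceed 275 cm, and no two of those can share a stock rod, so at least 7 stock rods are needed.
A packing using 7 stock rods:
  stock rod 1: 400 + 150 = 550
  stock rod 2: 375 + 150 = 525
  stock rod 3: 375 + 150 = 525
  stock rod 4: 375 + 125 + 50 = 550
  stock rod 5: 325 = 325
  stock rod 6: 325 = 325
  stock rod 7: 300 = 300
This matches the lower bound, so 7 is optimal.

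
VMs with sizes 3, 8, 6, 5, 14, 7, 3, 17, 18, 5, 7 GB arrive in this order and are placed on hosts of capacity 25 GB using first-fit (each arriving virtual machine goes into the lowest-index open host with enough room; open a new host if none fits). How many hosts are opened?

4

  3 → host 1 (new)  [load 3/25]
  8 → host 1  [load 11/25]
  6 → host 1  [load 17/25]
  5 → host 1  [load 22/25]
  14 → host 2 (new)  [load 14/25]
  7 → host 2  [load 21/25]
  3 → host 1  [load 25/25]
  17 → host 3 (new)  [load 17/25]
  18 → host 4 (new)  [load 18/25]
  5 → host 3  [load 22/25]
  7 → host 4  [load 25/25]
4 hosts opened.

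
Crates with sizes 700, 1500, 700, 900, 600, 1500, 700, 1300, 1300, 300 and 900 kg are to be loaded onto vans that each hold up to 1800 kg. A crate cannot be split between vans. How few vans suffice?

7

Total = 1500 + 1500 + 1300 + 1300 + 900 + 900 + 700 + 700 + 700 + 600 + 300 = 10400 kg.
Lower bound: ⌈10400/1800⌉ = 6 vans.
A packing using 7 vans:
  van 1: 1500 + 300 = 1800
  van 2: 1500 = 1500
  van 3: 1300 = 1300
  van 4: 1300 = 1300
  van 5: 900 + 900 = 1800
  van 6: 700 + 700 = 1400
  van 7: 700 + 600 = 1300
No arrangement into 6 vans stays within capacity, so 7 is optimal.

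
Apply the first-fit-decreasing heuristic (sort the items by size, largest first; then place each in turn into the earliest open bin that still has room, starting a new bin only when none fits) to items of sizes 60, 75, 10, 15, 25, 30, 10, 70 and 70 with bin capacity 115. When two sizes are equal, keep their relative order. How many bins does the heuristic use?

4

Sorted descending: 75, 70, 70, 60, 30, 25, 15, 10, 10.
  75 → bin 1 (new)  [load 75/115]
  70 → bin 2 (new)  [load 70/115]
  70 → bin 3 (new)  [load 70/115]
  60 → bin 4 (new)  [load 60/115]
  30 → bin 1  [load 105/115]
  25 → bin 2  [load 95/115]
  15 → bin 2  [load 110/115]
  10 → bin 1  [load 115/115]
  10 → bin 3  [load 80/115]
4 bins opened.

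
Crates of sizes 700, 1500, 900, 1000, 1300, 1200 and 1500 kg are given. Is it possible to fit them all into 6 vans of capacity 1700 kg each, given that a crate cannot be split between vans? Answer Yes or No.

Yes

A valid assignment using 6 vans:
  van 1: 1500 = 1500
  van 2: 1500 = 1500
  van 3: 1300 = 1300
  van 4: 1200 = 1200
  van 5: 1000 + 700 = 1700
  van 6: 900 = 900
Every load is within 1700 kg, so 6 vans suffice.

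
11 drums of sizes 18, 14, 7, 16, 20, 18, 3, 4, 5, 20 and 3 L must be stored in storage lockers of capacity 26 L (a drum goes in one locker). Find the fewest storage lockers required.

6

Total = 20 + 20 + 18 + 18 + 16 + 14 + 7 + 5 + 4 + 3 + 3 = 128 L.
Lower bound: ⌈128/26⌉ = 5 storage lockers.
Also, 6 drums each exceed 13 L, and no two of those can share a locker, so at least 6 storage lockers are needed.
A packing using 6 storage lockers:
  locker 1: 20 + 5 = 25
  locker 2: 20 + 4 = 24
  locker 3: 18 + 7 = 25
  locker 4: 18 + 3 + 3 = 24
  locker 5: 16 = 16
  locker 6: 14 = 14
This matches the lower bound, so 6 is optimal.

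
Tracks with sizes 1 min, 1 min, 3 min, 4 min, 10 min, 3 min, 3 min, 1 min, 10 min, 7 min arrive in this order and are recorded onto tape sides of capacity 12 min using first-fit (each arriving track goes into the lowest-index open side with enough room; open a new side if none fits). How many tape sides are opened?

  1 → side 1 (new)  [load 1/12]
  1 → side 1  [load 2/12]
  3 → side 1  [load 5/12]
  4 → side 1  [load 9/12]
  10 → side 2 (new)  [load 10/12]
  3 → side 1  [load 12/12]
  3 → side 3 (new)  [load 3/12]
  1 → side 2  [load 11/12]
  10 → side 4 (new)  [load 10/12]
  7 → side 3  [load 10/12]
4 tape sides opened.

4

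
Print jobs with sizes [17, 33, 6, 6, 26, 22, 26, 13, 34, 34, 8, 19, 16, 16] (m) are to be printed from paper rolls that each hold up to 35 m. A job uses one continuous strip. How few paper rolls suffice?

9

Total = 34 + 34 + 33 + 26 + 26 + 22 + 19 + 17 + 16 + 16 + 13 + 8 + 6 + 6 = 276 m.
Lower bound: ⌈276/35⌉ = 8 paper rolls.
A packing using 9 paper rolls:
  roll 1: 34 = 34
  roll 2: 34 = 34
  roll 3: 33 = 33
  roll 4: 26 + 8 = 34
  roll 5: 26 + 6 = 32
  roll 6: 22 + 13 = 35
  roll 7: 19 + 16 = 35
  roll 8: 17 + 16 = 33
  roll 9: 6 = 6
No arrangement into 8 paper rolls stays within capacity, so 9 is optimal.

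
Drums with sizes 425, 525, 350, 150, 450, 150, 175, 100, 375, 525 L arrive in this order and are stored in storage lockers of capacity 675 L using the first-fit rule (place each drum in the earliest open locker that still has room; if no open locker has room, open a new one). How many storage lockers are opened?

6

  425 → locker 1 (new)  [load 425/675]
  525 → locker 2 (new)  [load 525/675]
  350 → locker 3 (new)  [load 350/675]
  150 → locker 1  [load 575/675]
  450 → locker 4 (new)  [load 450/675]
  150 → locker 2  [load 675/675]
  175 → locker 3  [load 525/675]
  100 → locker 1  [load 675/675]
  375 → locker 5 (new)  [load 375/675]
  525 → locker 6 (new)  [load 525/675]
6 storage lockers opened.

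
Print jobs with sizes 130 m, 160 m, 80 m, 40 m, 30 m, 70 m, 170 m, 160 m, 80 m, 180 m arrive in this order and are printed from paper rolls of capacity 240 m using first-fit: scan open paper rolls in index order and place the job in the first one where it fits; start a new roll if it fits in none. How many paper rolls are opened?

  130 → roll 1 (new)  [load 130/240]
  160 → roll 2 (new)  [load 160/240]
  80 → roll 1  [load 210/240]
  40 → roll 2  [load 200/240]
  30 → roll 1  [load 240/240]
  70 → roll 3 (new)  [load 70/240]
  170 → roll 3  [load 240/240]
  160 → roll 4 (new)  [load 160/240]
  80 → roll 4  [load 240/240]
  180 → roll 5 (new)  [load 180/240]
5 paper rolls opened.

5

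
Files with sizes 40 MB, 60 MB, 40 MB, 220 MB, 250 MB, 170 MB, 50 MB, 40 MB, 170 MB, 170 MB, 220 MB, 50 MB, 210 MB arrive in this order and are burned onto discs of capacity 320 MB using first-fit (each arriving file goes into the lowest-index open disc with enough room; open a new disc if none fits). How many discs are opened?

7

  40 → disc 1 (new)  [load 40/320]
  60 → disc 1  [load 100/320]
  40 → disc 1  [load 140/320]
  220 → disc 2 (new)  [load 220/320]
  250 → disc 3 (new)  [load 250/320]
  170 → disc 1  [load 310/320]
  50 → disc 2  [load 270/320]
  40 → disc 2  [load 310/320]
  170 → disc 4 (new)  [load 170/320]
  170 → disc 5 (new)  [load 170/320]
  220 → disc 6 (new)  [load 220/320]
  50 → disc 3  [load 300/320]
  210 → disc 7 (new)  [load 210/320]
7 discs opened.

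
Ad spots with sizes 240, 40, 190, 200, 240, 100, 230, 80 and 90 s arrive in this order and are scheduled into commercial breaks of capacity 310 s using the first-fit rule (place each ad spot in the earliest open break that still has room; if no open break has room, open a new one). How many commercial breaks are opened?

  240 → break 1 (new)  [load 240/310]
  40 → break 1  [load 280/310]
  190 → break 2 (new)  [load 190/310]
  200 → break 3 (new)  [load 200/310]
  240 → break 4 (new)  [load 240/310]
  100 → break 2  [load 290/310]
  230 → break 5 (new)  [load 230/310]
  80 → break 3  [load 280/310]
  90 → break 6 (new)  [load 90/310]
6 commercial breaks opened.

6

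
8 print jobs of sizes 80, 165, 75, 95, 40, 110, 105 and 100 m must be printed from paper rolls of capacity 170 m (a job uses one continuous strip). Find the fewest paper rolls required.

Total = 165 + 110 + 105 + 100 + 95 + 80 + 75 + 40 = 770 m.
Lower bound: ⌈770/170⌉ = 5 paper rolls.
A packing using 6 paper rolls:
  roll 1: 165 = 165
  roll 2: 110 + 40 = 150
  roll 3: 105 = 105
  roll 4: 100 = 100
  roll 5: 95 + 75 = 170
  roll 6: 80 = 80
No arrangement into 5 paper rolls stays within capacity, so 6 is optimal.

6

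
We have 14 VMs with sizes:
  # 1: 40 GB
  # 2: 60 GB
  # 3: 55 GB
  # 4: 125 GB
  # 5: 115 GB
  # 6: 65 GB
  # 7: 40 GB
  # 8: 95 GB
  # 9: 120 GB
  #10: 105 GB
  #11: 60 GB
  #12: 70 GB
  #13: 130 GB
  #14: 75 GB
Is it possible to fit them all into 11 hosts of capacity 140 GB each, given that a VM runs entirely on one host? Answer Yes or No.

A valid assignment using 10 hosts:
  host 1: 130 = 130
  host 2: 125 = 125
  host 3: 120 = 120
  host 4: 115 = 115
  host 5: 105 = 105
  host 6: 95 + 40 = 135
  host 7: 75 + 65 = 140
  host 8: 70 + 60 = 130
  host 9: 60 + 55 = 115
  host 10: 40 = 40
That uses only 10 ≤ 11, so 11 hosts are enough.

Yes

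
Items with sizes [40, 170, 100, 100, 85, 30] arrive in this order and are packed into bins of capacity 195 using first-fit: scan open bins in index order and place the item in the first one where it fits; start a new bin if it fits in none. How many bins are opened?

  40 → bin 1 (new)  [load 40/195]
  170 → bin 2 (new)  [load 170/195]
  100 → bin 1  [load 140/195]
  100 → bin 3 (new)  [load 100/195]
  85 → bin 3  [load 185/195]
  30 → bin 1  [load 170/195]
3 bins opened.

3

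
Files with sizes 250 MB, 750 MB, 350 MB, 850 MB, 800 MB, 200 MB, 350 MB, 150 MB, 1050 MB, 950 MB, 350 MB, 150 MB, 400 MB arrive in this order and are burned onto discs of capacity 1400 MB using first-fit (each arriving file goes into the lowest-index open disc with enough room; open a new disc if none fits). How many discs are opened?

  250 → disc 1 (new)  [load 250/1400]
  750 → disc 1  [load 1000/1400]
  350 → disc 1  [load 1350/1400]
  850 → disc 2 (new)  [load 850/1400]
  800 → disc 3 (new)  [load 800/1400]
  200 → disc 2  [load 1050/1400]
  350 → disc 2  [load 1400/1400]
  150 → disc 3  [load 950/1400]
  1050 → disc 4 (new)  [load 1050/1400]
  950 → disc 5 (new)  [load 950/1400]
  350 → disc 3  [load 1300/1400]
  150 → disc 4  [load 1200/1400]
  400 → disc 5  [load 1350/1400]
5 discs opened.

5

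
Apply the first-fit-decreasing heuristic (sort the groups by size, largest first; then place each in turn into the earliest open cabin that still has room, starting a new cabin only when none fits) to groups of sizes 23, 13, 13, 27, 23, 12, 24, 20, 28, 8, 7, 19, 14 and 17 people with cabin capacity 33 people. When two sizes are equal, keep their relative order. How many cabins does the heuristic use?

9

Sorted descending: 28, 27, 24, 23, 23, 20, 19, 17, 14, 13, 13, 12, 8, 7.
  28 → cabin 1 (new)  [load 28/33]
  27 → cabin 2 (new)  [load 27/33]
  24 → cabin 3 (new)  [load 24/33]
  23 → cabin 4 (new)  [load 23/33]
  23 → cabin 5 (new)  [load 23/33]
  20 → cabin 6 (new)  [load 20/33]
  19 → cabin 7 (new)  [load 19/33]
  17 → cabin 8 (new)  [load 17/33]
  14 → cabin 7  [load 33/33]
  13 → cabin 6  [load 33/33]
  13 → cabin 8  [load 30/33]
  12 → cabin 9 (new)  [load 12/33]
  8 → cabin 3  [load 32/33]
  7 → cabin 4  [load 30/33]
9 cabins opened.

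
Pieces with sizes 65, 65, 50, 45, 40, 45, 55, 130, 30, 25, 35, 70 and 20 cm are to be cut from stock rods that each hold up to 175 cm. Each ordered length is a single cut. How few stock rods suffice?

4

Total = 130 + 70 + 65 + 65 + 55 + 50 + 45 + 45 + 40 + 35 + 30 + 25 + 20 = 675 cm.
Lower bound: ⌈675/175⌉ = 4 stock rods.
A packing using 4 stock rods:
  stock rod 1: 130 + 45 = 175
  stock rod 2: 70 + 65 + 40 = 175
  stock rod 3: 65 + 55 + 50 = 170
  stock rod 4: 45 + 35 + 30 + 25 + 20 = 155
This matches the lower bound, so 4 is optimal.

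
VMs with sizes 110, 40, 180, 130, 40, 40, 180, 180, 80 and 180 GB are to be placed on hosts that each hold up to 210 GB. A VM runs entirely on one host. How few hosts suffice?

Total = 180 + 180 + 180 + 180 + 130 + 110 + 80 + 40 + 40 + 40 = 1160 GB.
Lower bound: ⌈1160/210⌉ = 6 hosts.
A packing using 7 hosts:
  host 1: 180 = 180
  host 2: 180 = 180
  host 3: 180 = 180
  host 4: 180 = 180
  host 5: 130 + 80 = 210
  host 6: 110 + 40 + 40 = 190
  host 7: 40 = 40
No arrangement into 6 hosts stays within capacity, so 7 is optimal.

7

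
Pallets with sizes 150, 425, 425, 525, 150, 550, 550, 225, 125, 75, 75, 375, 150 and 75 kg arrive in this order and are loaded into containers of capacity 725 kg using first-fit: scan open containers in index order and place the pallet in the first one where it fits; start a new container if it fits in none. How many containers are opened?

  150 → container 1 (new)  [load 150/725]
  425 → container 1  [load 575/725]
  425 → container 2 (new)  [load 425/725]
  525 → container 3 (new)  [load 525/725]
  150 → container 1  [load 725/725]
  550 → container 4 (new)  [load 550/725]
  550 → container 5 (new)  [load 550/725]
  225 → container 2  [load 650/725]
  125 → container 3  [load 650/725]
  75 → container 2  [load 725/725]
  75 → container 3  [load 725/725]
  375 → container 6 (new)  [load 375/725]
  150 → container 4  [load 700/725]
  75 → container 5  [load 625/725]
6 containers opened.

6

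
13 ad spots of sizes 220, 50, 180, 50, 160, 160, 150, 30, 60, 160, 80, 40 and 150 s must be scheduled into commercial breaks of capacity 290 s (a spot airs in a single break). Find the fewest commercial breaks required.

7

Total = 220 + 180 + 160 + 160 + 160 + 150 + 150 + 80 + 60 + 50 + 50 + 40 + 30 = 1490 s.
Lower bound: ⌈1490/290⌉ = 6 commercial breaks.
Also, 7 ad spots each exceed 145 s, and no two of those can share a break, so at least 7 commercial breaks are needed.
A packing using 7 commercial breaks:
  break 1: 220 + 60 = 280
  break 2: 180 + 80 + 30 = 290
  break 3: 160 + 50 + 50 = 260
  break 4: 160 + 40 = 200
  break 5: 160 = 160
  break 6: 150 = 150
  break 7: 150 = 150
This matches the lower bound, so 7 is optimal.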